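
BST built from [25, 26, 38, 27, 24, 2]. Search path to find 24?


BST root = 25
Search for 24: compare at each node
Path: [25, 24]


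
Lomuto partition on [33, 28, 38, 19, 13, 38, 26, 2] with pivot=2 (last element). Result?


Elements <= 2 go left of pivot.
Result: [2, 28, 38, 19, 13, 38, 26, 33], pivot at index 0


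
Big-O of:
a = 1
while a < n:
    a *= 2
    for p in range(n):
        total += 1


Per nesting level: O(log n) * O(n) = O(n log n)
Complexity: O(n log n)


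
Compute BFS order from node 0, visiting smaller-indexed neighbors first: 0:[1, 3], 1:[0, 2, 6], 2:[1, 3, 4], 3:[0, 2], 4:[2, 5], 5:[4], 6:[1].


BFS queue: start with [0]
Visit order: [0, 1, 3, 2, 6, 4, 5]


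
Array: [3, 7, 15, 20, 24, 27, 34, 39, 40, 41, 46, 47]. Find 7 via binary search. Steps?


Search for 7:
[0,11] mid=5 arr[5]=27
[0,4] mid=2 arr[2]=15
[0,1] mid=0 arr[0]=3
[1,1] mid=1 arr[1]=7
Total: 4 comparisons


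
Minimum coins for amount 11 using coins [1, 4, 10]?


dp[0]=0; dp[i]=1+min(dp[i-c] for c in coins)
...dp[6]=3, dp[7]=4, dp[8]=2, dp[9]=3, dp[10]=1, dp[11]=2
Minimum coins for 11 = 2


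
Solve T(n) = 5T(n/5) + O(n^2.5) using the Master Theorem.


a=5, b=5, c=2.5. log_5(5)=1 < c=2.5. Case 3: O(n^c) = O(n^2.500)
Complexity: O(n^2.500)


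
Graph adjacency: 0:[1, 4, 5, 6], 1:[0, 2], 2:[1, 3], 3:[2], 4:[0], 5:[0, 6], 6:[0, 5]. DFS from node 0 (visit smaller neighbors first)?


DFS stack-based: start with [0]
Visit order: [0, 1, 2, 3, 4, 5, 6]


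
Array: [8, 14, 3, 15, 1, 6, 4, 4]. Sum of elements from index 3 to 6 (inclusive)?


Prefix sums: [0, 8, 22, 25, 40, 41, 47, 51, 55]
Sum[3..6] = prefix[7] - prefix[3] = 51 - 25 = 26


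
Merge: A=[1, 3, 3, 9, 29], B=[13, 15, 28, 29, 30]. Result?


Compare heads, take smaller each step.
Merged: [1, 3, 3, 9, 13, 15, 28, 29, 29, 30]


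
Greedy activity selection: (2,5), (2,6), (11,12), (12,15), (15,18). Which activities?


Greedy: pick earliest-ending, then skip overlaps.
Selected (4 activities): [(2, 5), (11, 12), (12, 15), (15, 18)]


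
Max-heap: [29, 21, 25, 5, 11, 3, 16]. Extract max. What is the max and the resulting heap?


Max = 29
Replace root with last, heapify down
Resulting heap: [25, 21, 16, 5, 11, 3]


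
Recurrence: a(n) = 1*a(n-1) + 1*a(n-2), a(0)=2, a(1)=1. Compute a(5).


Build bottom-up:
...a(3)=4, a(4)=7, a(5)=1*7+1*4=11


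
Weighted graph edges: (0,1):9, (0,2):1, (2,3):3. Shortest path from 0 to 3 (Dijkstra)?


Dijkstra from 0:
Distances: {0: 0, 1: 9, 2: 1, 3: 4}
Shortest distance to 3 = 4, path = [0, 2, 3]


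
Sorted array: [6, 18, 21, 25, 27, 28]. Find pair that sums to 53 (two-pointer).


Two pointers: lo=0, hi=5
Found pair: (25, 28) summing to 53


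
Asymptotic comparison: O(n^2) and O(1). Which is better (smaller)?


constant grows slower than quadratic
O(1) is asymptotically smaller; O(n^2) grows faster


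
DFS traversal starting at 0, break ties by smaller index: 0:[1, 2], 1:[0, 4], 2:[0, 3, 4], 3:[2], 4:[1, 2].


DFS stack-based: start with [0]
Visit order: [0, 1, 4, 2, 3]


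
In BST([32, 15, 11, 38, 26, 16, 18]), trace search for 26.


BST root = 32
Search for 26: compare at each node
Path: [32, 15, 26]


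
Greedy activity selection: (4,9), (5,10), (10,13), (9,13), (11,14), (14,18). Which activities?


Greedy: pick earliest-ending, then skip overlaps.
Selected (3 activities): [(4, 9), (10, 13), (14, 18)]


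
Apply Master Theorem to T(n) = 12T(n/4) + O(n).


a=12, b=4, c=1. log_4(12)=1.792 > c=1. Case 1: O(n^log_b(a)) = O(n^1.792)
Complexity: O(n^1.792)


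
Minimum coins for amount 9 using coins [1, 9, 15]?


dp[0]=0; dp[i]=1+min(dp[i-c] for c in coins)
...dp[4]=4, dp[5]=5, dp[6]=6, dp[7]=7, dp[8]=8, dp[9]=1
Minimum coins for 9 = 1


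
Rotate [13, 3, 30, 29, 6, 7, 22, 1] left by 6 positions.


Left rotate by 6: [22, 1, 13, 3, 30, 29, 6, 7]


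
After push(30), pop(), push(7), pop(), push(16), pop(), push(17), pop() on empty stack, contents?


push(30) -> [30]
pop() returns 30 -> []
push(7) -> [7]
pop() returns 7 -> []
push(16) -> [16]
pop() returns 16 -> []
push(17) -> [17]
pop() returns 17 -> []
Final stack (bottom to top): []


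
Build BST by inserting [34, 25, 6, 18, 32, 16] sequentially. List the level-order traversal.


Root = 34; build tree by BST insertion.
Level-Order traversal: [34, 25, 6, 32, 18, 16]


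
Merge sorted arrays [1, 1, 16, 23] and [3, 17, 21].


Compare heads, take smaller each step.
Merged: [1, 1, 3, 16, 17, 21, 23]


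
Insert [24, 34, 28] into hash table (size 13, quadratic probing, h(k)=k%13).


Insertions: 24->slot 11; 34->slot 8; 28->slot 2
Table: [None, None, 28, None, None, None, None, None, 34, None, None, 24, None]


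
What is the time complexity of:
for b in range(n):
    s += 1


Per nesting level: O(n) = O(n)
Complexity: O(n)


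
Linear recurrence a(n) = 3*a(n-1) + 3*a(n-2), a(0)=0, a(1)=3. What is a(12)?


Build bottom-up:
...a(10)=401679, a(11)=1522881, a(12)=3*1522881+3*401679=5773680


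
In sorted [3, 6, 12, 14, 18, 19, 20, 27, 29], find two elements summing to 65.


Two pointers: lo=0, hi=8
No pair sums to 65


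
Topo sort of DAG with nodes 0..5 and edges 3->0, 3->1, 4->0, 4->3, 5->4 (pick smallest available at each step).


Kahn's algorithm, process smallest node first
Order: [2, 5, 4, 3, 0, 1]


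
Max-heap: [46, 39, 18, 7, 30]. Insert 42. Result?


Append 42: [46, 39, 18, 7, 30, 42]
Bubble up: swap idx 5(42) with idx 2(18)
Result: [46, 39, 42, 7, 30, 18]


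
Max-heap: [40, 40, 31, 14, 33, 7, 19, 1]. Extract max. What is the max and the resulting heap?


Max = 40
Replace root with last, heapify down
Resulting heap: [40, 33, 31, 14, 1, 7, 19]


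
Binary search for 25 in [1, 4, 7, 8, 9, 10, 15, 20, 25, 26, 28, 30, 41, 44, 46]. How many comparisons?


Search for 25:
[0,14] mid=7 arr[7]=20
[8,14] mid=11 arr[11]=30
[8,10] mid=9 arr[9]=26
[8,8] mid=8 arr[8]=25
Total: 4 comparisons


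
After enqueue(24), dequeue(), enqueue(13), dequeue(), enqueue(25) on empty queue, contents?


enqueue(24) -> [24]
dequeue() returns 24 -> []
enqueue(13) -> [13]
dequeue() returns 13 -> []
enqueue(25) -> [25]
Final queue (front to back): [25]


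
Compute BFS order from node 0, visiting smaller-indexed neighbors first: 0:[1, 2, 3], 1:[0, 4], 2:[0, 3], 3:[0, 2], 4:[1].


BFS queue: start with [0]
Visit order: [0, 1, 2, 3, 4]


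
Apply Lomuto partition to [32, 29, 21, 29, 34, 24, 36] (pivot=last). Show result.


Elements <= 36 go left of pivot.
Result: [32, 29, 21, 29, 34, 24, 36], pivot at index 6


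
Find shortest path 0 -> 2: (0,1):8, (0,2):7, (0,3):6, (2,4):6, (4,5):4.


Dijkstra from 0:
Distances: {0: 0, 1: 8, 2: 7, 3: 6, 4: 13, 5: 17}
Shortest distance to 2 = 7, path = [0, 2]


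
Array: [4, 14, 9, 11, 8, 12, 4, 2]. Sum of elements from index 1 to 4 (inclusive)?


Prefix sums: [0, 4, 18, 27, 38, 46, 58, 62, 64]
Sum[1..4] = prefix[5] - prefix[1] = 46 - 4 = 42


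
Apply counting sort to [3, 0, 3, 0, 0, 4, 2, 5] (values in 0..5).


Count array: [3, 0, 1, 2, 1, 1]
Reconstruct: [0, 0, 0, 2, 3, 3, 4, 5]


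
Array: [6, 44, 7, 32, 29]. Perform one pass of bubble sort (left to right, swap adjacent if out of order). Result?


After one pass: [6, 7, 32, 29, 44]


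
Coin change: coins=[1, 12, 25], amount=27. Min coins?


dp[0]=0; dp[i]=1+min(dp[i-c] for c in coins)
...dp[22]=11, dp[23]=12, dp[24]=2, dp[25]=1, dp[26]=2, dp[27]=3
Minimum coins for 27 = 3


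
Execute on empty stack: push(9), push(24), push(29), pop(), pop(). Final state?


push(9) -> [9]
push(24) -> [9, 24]
push(29) -> [9, 24, 29]
pop() returns 29 -> [9, 24]
pop() returns 24 -> [9]
Final stack (bottom to top): [9]


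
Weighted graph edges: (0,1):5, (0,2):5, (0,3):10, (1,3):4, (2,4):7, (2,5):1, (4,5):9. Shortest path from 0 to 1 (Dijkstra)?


Dijkstra from 0:
Distances: {0: 0, 1: 5, 2: 5, 3: 9, 4: 12, 5: 6}
Shortest distance to 1 = 5, path = [0, 1]


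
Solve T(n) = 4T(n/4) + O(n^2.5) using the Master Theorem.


a=4, b=4, c=2.5. log_4(4)=1 < c=2.5. Case 3: O(n^c) = O(n^2.500)
Complexity: O(n^2.500)


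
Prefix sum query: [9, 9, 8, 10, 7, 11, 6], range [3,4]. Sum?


Prefix sums: [0, 9, 18, 26, 36, 43, 54, 60]
Sum[3..4] = prefix[5] - prefix[3] = 43 - 26 = 17


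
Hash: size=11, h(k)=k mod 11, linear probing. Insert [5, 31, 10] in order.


Insertions: 5->slot 5; 31->slot 9; 10->slot 10
Table: [None, None, None, None, None, 5, None, None, None, 31, 10]


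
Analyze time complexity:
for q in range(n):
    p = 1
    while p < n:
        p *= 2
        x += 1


Per nesting level: O(n) * O(log n) = O(n log n)
Complexity: O(n log n)


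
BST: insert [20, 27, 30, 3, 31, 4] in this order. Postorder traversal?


Root = 20; build tree by BST insertion.
Postorder traversal: [4, 3, 31, 30, 27, 20]


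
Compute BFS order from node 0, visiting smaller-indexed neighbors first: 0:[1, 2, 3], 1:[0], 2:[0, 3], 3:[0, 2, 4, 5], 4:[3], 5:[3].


BFS queue: start with [0]
Visit order: [0, 1, 2, 3, 4, 5]


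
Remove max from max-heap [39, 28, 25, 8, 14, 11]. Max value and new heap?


Max = 39
Replace root with last, heapify down
Resulting heap: [28, 14, 25, 8, 11]


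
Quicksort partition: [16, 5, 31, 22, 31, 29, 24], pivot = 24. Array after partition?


Elements <= 24 go left of pivot.
Result: [16, 5, 22, 24, 31, 29, 31], pivot at index 3


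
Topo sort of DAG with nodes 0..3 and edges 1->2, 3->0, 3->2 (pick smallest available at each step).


Kahn's algorithm, process smallest node first
Order: [1, 3, 0, 2]


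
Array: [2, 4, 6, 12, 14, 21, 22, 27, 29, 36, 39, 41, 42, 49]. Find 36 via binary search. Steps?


Search for 36:
[0,13] mid=6 arr[6]=22
[7,13] mid=10 arr[10]=39
[7,9] mid=8 arr[8]=29
[9,9] mid=9 arr[9]=36
Total: 4 comparisons


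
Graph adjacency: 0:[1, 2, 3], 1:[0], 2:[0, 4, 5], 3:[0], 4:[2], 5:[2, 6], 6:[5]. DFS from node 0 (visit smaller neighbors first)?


DFS stack-based: start with [0]
Visit order: [0, 1, 2, 4, 5, 6, 3]


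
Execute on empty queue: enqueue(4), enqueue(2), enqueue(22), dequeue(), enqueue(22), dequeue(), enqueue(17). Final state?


enqueue(4) -> [4]
enqueue(2) -> [4, 2]
enqueue(22) -> [4, 2, 22]
dequeue() returns 4 -> [2, 22]
enqueue(22) -> [2, 22, 22]
dequeue() returns 2 -> [22, 22]
enqueue(17) -> [22, 22, 17]
Final queue (front to back): [22, 22, 17]


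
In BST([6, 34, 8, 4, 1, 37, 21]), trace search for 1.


BST root = 6
Search for 1: compare at each node
Path: [6, 4, 1]


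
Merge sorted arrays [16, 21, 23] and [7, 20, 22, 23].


Compare heads, take smaller each step.
Merged: [7, 16, 20, 21, 22, 23, 23]


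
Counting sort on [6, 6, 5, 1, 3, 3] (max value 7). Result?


Count array: [0, 1, 0, 2, 0, 1, 2, 0]
Reconstruct: [1, 3, 3, 5, 6, 6]


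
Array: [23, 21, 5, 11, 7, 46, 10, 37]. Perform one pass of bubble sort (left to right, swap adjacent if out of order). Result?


After one pass: [21, 5, 11, 7, 23, 10, 37, 46]


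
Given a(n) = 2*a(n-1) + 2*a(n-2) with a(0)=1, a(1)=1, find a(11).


Build bottom-up:
...a(9)=4240, a(10)=11584, a(11)=2*11584+2*4240=31648


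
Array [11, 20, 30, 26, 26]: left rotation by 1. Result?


Left rotate by 1: [20, 30, 26, 26, 11]


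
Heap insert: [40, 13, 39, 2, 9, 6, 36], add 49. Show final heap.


Append 49: [40, 13, 39, 2, 9, 6, 36, 49]
Bubble up: swap idx 7(49) with idx 3(2); swap idx 3(49) with idx 1(13); swap idx 1(49) with idx 0(40)
Result: [49, 40, 39, 13, 9, 6, 36, 2]


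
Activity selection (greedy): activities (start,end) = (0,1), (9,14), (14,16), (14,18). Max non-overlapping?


Greedy: pick earliest-ending, then skip overlaps.
Selected (3 activities): [(0, 1), (9, 14), (14, 16)]


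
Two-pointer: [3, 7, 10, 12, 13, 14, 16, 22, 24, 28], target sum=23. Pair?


Two pointers: lo=0, hi=9
Found pair: (7, 16) summing to 23


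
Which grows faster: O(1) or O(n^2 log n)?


constant grows slower than n^2 log n
O(1) is asymptotically smaller; O(n^2 log n) grows faster


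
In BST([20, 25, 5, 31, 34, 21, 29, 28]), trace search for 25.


BST root = 20
Search for 25: compare at each node
Path: [20, 25]


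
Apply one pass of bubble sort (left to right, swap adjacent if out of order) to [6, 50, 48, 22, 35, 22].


After one pass: [6, 48, 22, 35, 22, 50]


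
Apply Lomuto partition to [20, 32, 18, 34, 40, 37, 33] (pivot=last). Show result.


Elements <= 33 go left of pivot.
Result: [20, 32, 18, 33, 40, 37, 34], pivot at index 3


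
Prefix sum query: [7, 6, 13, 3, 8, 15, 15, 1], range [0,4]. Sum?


Prefix sums: [0, 7, 13, 26, 29, 37, 52, 67, 68]
Sum[0..4] = prefix[5] - prefix[0] = 37 - 0 = 37


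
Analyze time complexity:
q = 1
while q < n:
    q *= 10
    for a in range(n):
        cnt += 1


Per nesting level: O(log n) * O(n) = O(n log n)
Complexity: O(n log n)


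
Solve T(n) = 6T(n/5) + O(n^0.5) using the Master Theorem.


a=6, b=5, c=0.5. log_5(6)=1.113 > c=0.5. Case 1: O(n^log_b(a)) = O(n^1.113)
Complexity: O(n^1.113)


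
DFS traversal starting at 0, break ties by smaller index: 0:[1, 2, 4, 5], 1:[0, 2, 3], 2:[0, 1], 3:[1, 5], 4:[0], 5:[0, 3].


DFS stack-based: start with [0]
Visit order: [0, 1, 2, 3, 5, 4]


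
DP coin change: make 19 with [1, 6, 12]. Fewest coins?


dp[0]=0; dp[i]=1+min(dp[i-c] for c in coins)
...dp[14]=3, dp[15]=4, dp[16]=5, dp[17]=6, dp[18]=2, dp[19]=3
Minimum coins for 19 = 3


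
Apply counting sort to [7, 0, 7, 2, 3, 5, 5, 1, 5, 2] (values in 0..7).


Count array: [1, 1, 2, 1, 0, 3, 0, 2]
Reconstruct: [0, 1, 2, 2, 3, 5, 5, 5, 7, 7]


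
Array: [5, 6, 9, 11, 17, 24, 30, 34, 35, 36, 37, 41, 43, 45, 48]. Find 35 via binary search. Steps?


Search for 35:
[0,14] mid=7 arr[7]=34
[8,14] mid=11 arr[11]=41
[8,10] mid=9 arr[9]=36
[8,8] mid=8 arr[8]=35
Total: 4 comparisons


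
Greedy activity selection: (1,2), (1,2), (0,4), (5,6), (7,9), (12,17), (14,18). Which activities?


Greedy: pick earliest-ending, then skip overlaps.
Selected (4 activities): [(1, 2), (5, 6), (7, 9), (12, 17)]


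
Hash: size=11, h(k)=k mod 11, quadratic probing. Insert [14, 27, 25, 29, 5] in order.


Insertions: 14->slot 3; 27->slot 5; 25->slot 4; 29->slot 7; 5->slot 6
Table: [None, None, None, 14, 25, 27, 5, 29, None, None, None]


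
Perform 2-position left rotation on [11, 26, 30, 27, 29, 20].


Left rotate by 2: [30, 27, 29, 20, 11, 26]


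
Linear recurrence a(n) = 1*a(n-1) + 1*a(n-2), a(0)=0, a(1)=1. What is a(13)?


Build bottom-up:
...a(11)=89, a(12)=144, a(13)=1*144+1*89=233


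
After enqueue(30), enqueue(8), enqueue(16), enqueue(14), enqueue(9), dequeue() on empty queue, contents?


enqueue(30) -> [30]
enqueue(8) -> [30, 8]
enqueue(16) -> [30, 8, 16]
enqueue(14) -> [30, 8, 16, 14]
enqueue(9) -> [30, 8, 16, 14, 9]
dequeue() returns 30 -> [8, 16, 14, 9]
Final queue (front to back): [8, 16, 14, 9]


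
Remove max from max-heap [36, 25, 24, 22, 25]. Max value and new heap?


Max = 36
Replace root with last, heapify down
Resulting heap: [25, 25, 24, 22]


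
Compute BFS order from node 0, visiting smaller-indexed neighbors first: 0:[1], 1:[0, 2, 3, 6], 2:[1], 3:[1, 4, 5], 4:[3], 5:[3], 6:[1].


BFS queue: start with [0]
Visit order: [0, 1, 2, 3, 6, 4, 5]


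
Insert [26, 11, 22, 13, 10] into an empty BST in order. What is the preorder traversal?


Root = 26; build tree by BST insertion.
Preorder traversal: [26, 11, 10, 22, 13]


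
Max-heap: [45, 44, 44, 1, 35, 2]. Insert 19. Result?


Append 19: [45, 44, 44, 1, 35, 2, 19]
Bubble up: no swaps needed
Result: [45, 44, 44, 1, 35, 2, 19]


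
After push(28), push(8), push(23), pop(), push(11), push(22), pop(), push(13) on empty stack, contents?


push(28) -> [28]
push(8) -> [28, 8]
push(23) -> [28, 8, 23]
pop() returns 23 -> [28, 8]
push(11) -> [28, 8, 11]
push(22) -> [28, 8, 11, 22]
pop() returns 22 -> [28, 8, 11]
push(13) -> [28, 8, 11, 13]
Final stack (bottom to top): [28, 8, 11, 13]


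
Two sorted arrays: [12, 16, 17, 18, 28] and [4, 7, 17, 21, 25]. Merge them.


Compare heads, take smaller each step.
Merged: [4, 7, 12, 16, 17, 17, 18, 21, 25, 28]


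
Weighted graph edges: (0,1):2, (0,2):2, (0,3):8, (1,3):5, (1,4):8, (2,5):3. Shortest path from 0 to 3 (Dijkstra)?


Dijkstra from 0:
Distances: {0: 0, 1: 2, 2: 2, 3: 7, 4: 10, 5: 5}
Shortest distance to 3 = 7, path = [0, 1, 3]


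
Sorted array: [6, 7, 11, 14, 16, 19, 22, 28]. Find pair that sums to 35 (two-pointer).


Two pointers: lo=0, hi=7
Found pair: (7, 28) summing to 35


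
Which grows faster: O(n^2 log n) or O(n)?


linear grows slower than n^2 log n
O(n) is asymptotically smaller; O(n^2 log n) grows faster


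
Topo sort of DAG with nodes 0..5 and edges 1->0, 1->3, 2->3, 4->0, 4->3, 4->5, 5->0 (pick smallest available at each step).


Kahn's algorithm, process smallest node first
Order: [1, 2, 4, 3, 5, 0]


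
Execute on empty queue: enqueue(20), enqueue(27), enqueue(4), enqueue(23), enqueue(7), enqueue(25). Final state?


enqueue(20) -> [20]
enqueue(27) -> [20, 27]
enqueue(4) -> [20, 27, 4]
enqueue(23) -> [20, 27, 4, 23]
enqueue(7) -> [20, 27, 4, 23, 7]
enqueue(25) -> [20, 27, 4, 23, 7, 25]
Final queue (front to back): [20, 27, 4, 23, 7, 25]


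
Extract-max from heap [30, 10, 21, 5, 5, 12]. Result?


Max = 30
Replace root with last, heapify down
Resulting heap: [21, 10, 12, 5, 5]


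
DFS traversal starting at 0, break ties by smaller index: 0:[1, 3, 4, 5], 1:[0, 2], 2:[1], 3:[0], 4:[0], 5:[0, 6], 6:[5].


DFS stack-based: start with [0]
Visit order: [0, 1, 2, 3, 4, 5, 6]


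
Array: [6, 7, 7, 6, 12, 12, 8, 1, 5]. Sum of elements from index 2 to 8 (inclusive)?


Prefix sums: [0, 6, 13, 20, 26, 38, 50, 58, 59, 64]
Sum[2..8] = prefix[9] - prefix[2] = 64 - 13 = 51


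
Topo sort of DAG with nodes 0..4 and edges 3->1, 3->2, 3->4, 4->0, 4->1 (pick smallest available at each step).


Kahn's algorithm, process smallest node first
Order: [3, 2, 4, 0, 1]


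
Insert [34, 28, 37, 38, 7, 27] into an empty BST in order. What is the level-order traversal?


Root = 34; build tree by BST insertion.
Level-Order traversal: [34, 28, 37, 7, 38, 27]


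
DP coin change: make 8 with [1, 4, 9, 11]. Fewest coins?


dp[0]=0; dp[i]=1+min(dp[i-c] for c in coins)
...dp[3]=3, dp[4]=1, dp[5]=2, dp[6]=3, dp[7]=4, dp[8]=2
Minimum coins for 8 = 2


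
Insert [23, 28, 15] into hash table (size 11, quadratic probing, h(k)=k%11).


Insertions: 23->slot 1; 28->slot 6; 15->slot 4
Table: [None, 23, None, None, 15, None, 28, None, None, None, None]


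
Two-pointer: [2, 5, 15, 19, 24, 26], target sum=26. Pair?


Two pointers: lo=0, hi=5
Found pair: (2, 24) summing to 26


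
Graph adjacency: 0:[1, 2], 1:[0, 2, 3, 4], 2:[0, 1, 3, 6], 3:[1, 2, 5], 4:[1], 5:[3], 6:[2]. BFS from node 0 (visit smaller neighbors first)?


BFS queue: start with [0]
Visit order: [0, 1, 2, 3, 4, 6, 5]


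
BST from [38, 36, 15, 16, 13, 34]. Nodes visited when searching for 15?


BST root = 38
Search for 15: compare at each node
Path: [38, 36, 15]


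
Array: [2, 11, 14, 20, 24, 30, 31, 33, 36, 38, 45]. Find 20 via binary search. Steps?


Search for 20:
[0,10] mid=5 arr[5]=30
[0,4] mid=2 arr[2]=14
[3,4] mid=3 arr[3]=20
Total: 3 comparisons


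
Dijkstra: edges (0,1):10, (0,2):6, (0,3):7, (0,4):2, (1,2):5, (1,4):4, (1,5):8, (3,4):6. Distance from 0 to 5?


Dijkstra from 0:
Distances: {0: 0, 1: 6, 2: 6, 3: 7, 4: 2, 5: 14}
Shortest distance to 5 = 14, path = [0, 4, 1, 5]


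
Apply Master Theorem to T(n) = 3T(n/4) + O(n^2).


a=3, b=4, c=2. log_4(3)=0.792 < c=2. Case 3: O(n^c) = O(n^2)
Complexity: O(n^2)


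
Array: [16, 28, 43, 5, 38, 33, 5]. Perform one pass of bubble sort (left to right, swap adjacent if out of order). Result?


After one pass: [16, 28, 5, 38, 33, 5, 43]


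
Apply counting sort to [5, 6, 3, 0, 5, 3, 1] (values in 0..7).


Count array: [1, 1, 0, 2, 0, 2, 1, 0]
Reconstruct: [0, 1, 3, 3, 5, 5, 6]


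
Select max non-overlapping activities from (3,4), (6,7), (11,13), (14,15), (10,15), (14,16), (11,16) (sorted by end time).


Greedy: pick earliest-ending, then skip overlaps.
Selected (4 activities): [(3, 4), (6, 7), (11, 13), (14, 15)]


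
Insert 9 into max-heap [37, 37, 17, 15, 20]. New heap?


Append 9: [37, 37, 17, 15, 20, 9]
Bubble up: no swaps needed
Result: [37, 37, 17, 15, 20, 9]


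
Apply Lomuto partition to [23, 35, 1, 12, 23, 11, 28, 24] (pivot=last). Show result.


Elements <= 24 go left of pivot.
Result: [23, 1, 12, 23, 11, 24, 28, 35], pivot at index 5


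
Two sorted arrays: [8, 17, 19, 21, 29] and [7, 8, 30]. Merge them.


Compare heads, take smaller each step.
Merged: [7, 8, 8, 17, 19, 21, 29, 30]


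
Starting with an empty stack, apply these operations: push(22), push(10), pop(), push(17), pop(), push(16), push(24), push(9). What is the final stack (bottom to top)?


push(22) -> [22]
push(10) -> [22, 10]
pop() returns 10 -> [22]
push(17) -> [22, 17]
pop() returns 17 -> [22]
push(16) -> [22, 16]
push(24) -> [22, 16, 24]
push(9) -> [22, 16, 24, 9]
Final stack (bottom to top): [22, 16, 24, 9]


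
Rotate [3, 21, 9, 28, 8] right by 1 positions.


Right rotate by 1: [8, 3, 21, 9, 28]


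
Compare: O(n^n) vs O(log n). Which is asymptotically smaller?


logarithmic grows slower than n^n
O(log n) is asymptotically smaller; O(n^n) grows faster


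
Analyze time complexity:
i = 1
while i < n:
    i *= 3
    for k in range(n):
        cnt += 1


Per nesting level: O(log n) * O(n) = O(n log n)
Complexity: O(n log n)


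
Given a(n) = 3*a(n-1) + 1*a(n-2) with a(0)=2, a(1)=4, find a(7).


Build bottom-up:
...a(5)=502, a(6)=1658, a(7)=3*1658+1*502=5476


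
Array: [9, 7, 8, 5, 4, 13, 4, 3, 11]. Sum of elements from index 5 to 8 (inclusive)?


Prefix sums: [0, 9, 16, 24, 29, 33, 46, 50, 53, 64]
Sum[5..8] = prefix[9] - prefix[5] = 64 - 33 = 31


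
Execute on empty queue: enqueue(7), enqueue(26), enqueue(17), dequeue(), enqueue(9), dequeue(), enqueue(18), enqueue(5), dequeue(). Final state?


enqueue(7) -> [7]
enqueue(26) -> [7, 26]
enqueue(17) -> [7, 26, 17]
dequeue() returns 7 -> [26, 17]
enqueue(9) -> [26, 17, 9]
dequeue() returns 26 -> [17, 9]
enqueue(18) -> [17, 9, 18]
enqueue(5) -> [17, 9, 18, 5]
dequeue() returns 17 -> [9, 18, 5]
Final queue (front to back): [9, 18, 5]


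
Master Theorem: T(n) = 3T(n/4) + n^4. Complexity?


a=3, b=4, c=4. log_4(3)=0.792 < c=4. Case 3: O(n^c) = O(n^4)
Complexity: O(n^4)


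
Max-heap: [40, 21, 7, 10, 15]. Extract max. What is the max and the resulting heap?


Max = 40
Replace root with last, heapify down
Resulting heap: [21, 15, 7, 10]


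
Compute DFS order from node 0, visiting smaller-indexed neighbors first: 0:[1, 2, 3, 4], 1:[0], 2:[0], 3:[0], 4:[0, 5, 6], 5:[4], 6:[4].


DFS stack-based: start with [0]
Visit order: [0, 1, 2, 3, 4, 5, 6]


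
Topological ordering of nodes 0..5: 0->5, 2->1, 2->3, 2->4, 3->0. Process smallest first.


Kahn's algorithm, process smallest node first
Order: [2, 1, 3, 0, 4, 5]


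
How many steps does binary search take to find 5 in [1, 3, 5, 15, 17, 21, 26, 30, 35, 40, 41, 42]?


Search for 5:
[0,11] mid=5 arr[5]=21
[0,4] mid=2 arr[2]=5
Total: 2 comparisons


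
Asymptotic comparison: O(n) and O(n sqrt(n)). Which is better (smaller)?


linear grows slower than n^1.5
O(n) is asymptotically smaller; O(n sqrt(n)) grows faster


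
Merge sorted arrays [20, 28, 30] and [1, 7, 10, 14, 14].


Compare heads, take smaller each step.
Merged: [1, 7, 10, 14, 14, 20, 28, 30]


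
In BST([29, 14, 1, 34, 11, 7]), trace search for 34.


BST root = 29
Search for 34: compare at each node
Path: [29, 34]


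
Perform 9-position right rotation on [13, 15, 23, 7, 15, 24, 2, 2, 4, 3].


Right rotate by 9: [15, 23, 7, 15, 24, 2, 2, 4, 3, 13]


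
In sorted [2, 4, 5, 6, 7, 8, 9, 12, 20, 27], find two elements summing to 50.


Two pointers: lo=0, hi=9
No pair sums to 50


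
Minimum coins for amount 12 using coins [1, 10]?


dp[0]=0; dp[i]=1+min(dp[i-c] for c in coins)
...dp[7]=7, dp[8]=8, dp[9]=9, dp[10]=1, dp[11]=2, dp[12]=3
Minimum coins for 12 = 3


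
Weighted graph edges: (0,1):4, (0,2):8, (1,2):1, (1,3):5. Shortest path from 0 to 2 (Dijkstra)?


Dijkstra from 0:
Distances: {0: 0, 1: 4, 2: 5, 3: 9}
Shortest distance to 2 = 5, path = [0, 1, 2]


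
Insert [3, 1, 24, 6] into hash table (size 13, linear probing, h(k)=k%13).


Insertions: 3->slot 3; 1->slot 1; 24->slot 11; 6->slot 6
Table: [None, 1, None, 3, None, None, 6, None, None, None, None, 24, None]


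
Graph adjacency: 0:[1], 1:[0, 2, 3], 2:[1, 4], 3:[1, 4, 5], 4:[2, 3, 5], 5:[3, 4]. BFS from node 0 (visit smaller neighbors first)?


BFS queue: start with [0]
Visit order: [0, 1, 2, 3, 4, 5]


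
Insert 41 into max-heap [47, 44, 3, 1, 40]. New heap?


Append 41: [47, 44, 3, 1, 40, 41]
Bubble up: swap idx 5(41) with idx 2(3)
Result: [47, 44, 41, 1, 40, 3]


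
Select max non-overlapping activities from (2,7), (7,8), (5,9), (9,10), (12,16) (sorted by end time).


Greedy: pick earliest-ending, then skip overlaps.
Selected (4 activities): [(2, 7), (7, 8), (9, 10), (12, 16)]


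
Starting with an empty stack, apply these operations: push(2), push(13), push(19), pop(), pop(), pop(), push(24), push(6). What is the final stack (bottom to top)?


push(2) -> [2]
push(13) -> [2, 13]
push(19) -> [2, 13, 19]
pop() returns 19 -> [2, 13]
pop() returns 13 -> [2]
pop() returns 2 -> []
push(24) -> [24]
push(6) -> [24, 6]
Final stack (bottom to top): [24, 6]


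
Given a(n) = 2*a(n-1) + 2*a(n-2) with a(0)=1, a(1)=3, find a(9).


Build bottom-up:
...a(7)=1224, a(8)=3344, a(9)=2*3344+2*1224=9136


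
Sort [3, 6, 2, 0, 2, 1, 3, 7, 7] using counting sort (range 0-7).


Count array: [1, 1, 2, 2, 0, 0, 1, 2]
Reconstruct: [0, 1, 2, 2, 3, 3, 6, 7, 7]


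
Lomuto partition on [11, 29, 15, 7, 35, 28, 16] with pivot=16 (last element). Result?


Elements <= 16 go left of pivot.
Result: [11, 15, 7, 16, 35, 28, 29], pivot at index 3


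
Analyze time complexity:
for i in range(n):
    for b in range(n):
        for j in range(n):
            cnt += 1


Per nesting level: O(n) * O(n) * O(n) = O(n^3)
Complexity: O(n^3)


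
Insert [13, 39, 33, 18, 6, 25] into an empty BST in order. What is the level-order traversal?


Root = 13; build tree by BST insertion.
Level-Order traversal: [13, 6, 39, 33, 18, 25]


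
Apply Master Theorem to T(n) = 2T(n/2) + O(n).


a=2, b=2, c=1. log_2(2)=1 = c=1. Case 2: O(n^c log n) = O(n log n)
Complexity: O(n log n)


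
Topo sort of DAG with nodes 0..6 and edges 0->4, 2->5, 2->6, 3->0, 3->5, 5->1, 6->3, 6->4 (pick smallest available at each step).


Kahn's algorithm, process smallest node first
Order: [2, 6, 3, 0, 4, 5, 1]


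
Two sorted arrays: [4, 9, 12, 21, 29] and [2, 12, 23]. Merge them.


Compare heads, take smaller each step.
Merged: [2, 4, 9, 12, 12, 21, 23, 29]


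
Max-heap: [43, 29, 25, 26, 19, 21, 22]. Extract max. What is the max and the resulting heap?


Max = 43
Replace root with last, heapify down
Resulting heap: [29, 26, 25, 22, 19, 21]


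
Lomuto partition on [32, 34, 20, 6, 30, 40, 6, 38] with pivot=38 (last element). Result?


Elements <= 38 go left of pivot.
Result: [32, 34, 20, 6, 30, 6, 38, 40], pivot at index 6


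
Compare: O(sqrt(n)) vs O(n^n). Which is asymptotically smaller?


sublinear grows slower than n^n
O(sqrt(n)) is asymptotically smaller; O(n^n) grows faster


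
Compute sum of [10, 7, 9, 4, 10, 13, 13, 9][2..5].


Prefix sums: [0, 10, 17, 26, 30, 40, 53, 66, 75]
Sum[2..5] = prefix[6] - prefix[2] = 53 - 17 = 36


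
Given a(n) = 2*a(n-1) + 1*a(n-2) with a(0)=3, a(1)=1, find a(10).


Build bottom-up:
...a(8)=915, a(9)=2209, a(10)=2*2209+1*915=5333


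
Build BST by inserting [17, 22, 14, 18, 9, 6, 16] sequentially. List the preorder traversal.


Root = 17; build tree by BST insertion.
Preorder traversal: [17, 14, 9, 6, 16, 22, 18]


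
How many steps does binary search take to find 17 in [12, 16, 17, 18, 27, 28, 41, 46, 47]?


Search for 17:
[0,8] mid=4 arr[4]=27
[0,3] mid=1 arr[1]=16
[2,3] mid=2 arr[2]=17
Total: 3 comparisons


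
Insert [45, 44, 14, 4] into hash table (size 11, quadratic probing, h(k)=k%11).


Insertions: 45->slot 1; 44->slot 0; 14->slot 3; 4->slot 4
Table: [44, 45, None, 14, 4, None, None, None, None, None, None]


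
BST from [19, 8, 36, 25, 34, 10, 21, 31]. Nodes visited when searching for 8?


BST root = 19
Search for 8: compare at each node
Path: [19, 8]


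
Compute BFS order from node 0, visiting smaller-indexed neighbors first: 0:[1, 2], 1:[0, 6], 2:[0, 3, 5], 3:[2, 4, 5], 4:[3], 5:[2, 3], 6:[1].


BFS queue: start with [0]
Visit order: [0, 1, 2, 6, 3, 5, 4]


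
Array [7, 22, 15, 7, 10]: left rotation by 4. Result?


Left rotate by 4: [10, 7, 22, 15, 7]


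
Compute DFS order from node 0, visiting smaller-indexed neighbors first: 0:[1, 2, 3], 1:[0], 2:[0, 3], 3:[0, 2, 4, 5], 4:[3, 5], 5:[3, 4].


DFS stack-based: start with [0]
Visit order: [0, 1, 2, 3, 4, 5]


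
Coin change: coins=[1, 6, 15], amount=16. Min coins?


dp[0]=0; dp[i]=1+min(dp[i-c] for c in coins)
...dp[11]=6, dp[12]=2, dp[13]=3, dp[14]=4, dp[15]=1, dp[16]=2
Minimum coins for 16 = 2


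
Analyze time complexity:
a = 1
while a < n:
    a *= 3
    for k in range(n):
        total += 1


Per nesting level: O(log n) * O(n) = O(n log n)
Complexity: O(n log n)


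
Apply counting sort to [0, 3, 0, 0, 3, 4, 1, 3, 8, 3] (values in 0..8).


Count array: [3, 1, 0, 4, 1, 0, 0, 0, 1]
Reconstruct: [0, 0, 0, 1, 3, 3, 3, 3, 4, 8]


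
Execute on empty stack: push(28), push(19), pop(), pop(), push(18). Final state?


push(28) -> [28]
push(19) -> [28, 19]
pop() returns 19 -> [28]
pop() returns 28 -> []
push(18) -> [18]
Final stack (bottom to top): [18]


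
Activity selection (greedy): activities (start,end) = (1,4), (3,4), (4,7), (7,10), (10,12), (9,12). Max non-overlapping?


Greedy: pick earliest-ending, then skip overlaps.
Selected (4 activities): [(1, 4), (4, 7), (7, 10), (10, 12)]


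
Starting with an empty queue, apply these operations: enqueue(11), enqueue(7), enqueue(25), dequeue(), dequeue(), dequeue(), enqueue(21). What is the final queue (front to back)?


enqueue(11) -> [11]
enqueue(7) -> [11, 7]
enqueue(25) -> [11, 7, 25]
dequeue() returns 11 -> [7, 25]
dequeue() returns 7 -> [25]
dequeue() returns 25 -> []
enqueue(21) -> [21]
Final queue (front to back): [21]


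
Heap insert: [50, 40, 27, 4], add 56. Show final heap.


Append 56: [50, 40, 27, 4, 56]
Bubble up: swap idx 4(56) with idx 1(40); swap idx 1(56) with idx 0(50)
Result: [56, 50, 27, 4, 40]


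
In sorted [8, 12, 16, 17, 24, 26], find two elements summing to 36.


Two pointers: lo=0, hi=5
Found pair: (12, 24) summing to 36


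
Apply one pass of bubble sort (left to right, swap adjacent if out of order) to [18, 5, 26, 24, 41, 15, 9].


After one pass: [5, 18, 24, 26, 15, 9, 41]


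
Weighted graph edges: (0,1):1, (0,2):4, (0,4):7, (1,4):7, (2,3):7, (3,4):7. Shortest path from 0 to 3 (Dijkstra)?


Dijkstra from 0:
Distances: {0: 0, 1: 1, 2: 4, 3: 11, 4: 7}
Shortest distance to 3 = 11, path = [0, 2, 3]


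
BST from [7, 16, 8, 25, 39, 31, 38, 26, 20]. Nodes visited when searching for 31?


BST root = 7
Search for 31: compare at each node
Path: [7, 16, 25, 39, 31]


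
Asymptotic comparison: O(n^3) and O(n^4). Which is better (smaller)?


cubic grows slower than quartic
O(n^3) is asymptotically smaller; O(n^4) grows faster


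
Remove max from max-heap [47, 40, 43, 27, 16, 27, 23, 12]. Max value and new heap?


Max = 47
Replace root with last, heapify down
Resulting heap: [43, 40, 27, 27, 16, 12, 23]


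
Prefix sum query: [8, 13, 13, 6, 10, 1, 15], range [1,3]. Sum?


Prefix sums: [0, 8, 21, 34, 40, 50, 51, 66]
Sum[1..3] = prefix[4] - prefix[1] = 40 - 8 = 32


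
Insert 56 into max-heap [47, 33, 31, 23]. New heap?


Append 56: [47, 33, 31, 23, 56]
Bubble up: swap idx 4(56) with idx 1(33); swap idx 1(56) with idx 0(47)
Result: [56, 47, 31, 23, 33]


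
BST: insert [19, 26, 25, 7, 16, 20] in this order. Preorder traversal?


Root = 19; build tree by BST insertion.
Preorder traversal: [19, 7, 16, 26, 25, 20]


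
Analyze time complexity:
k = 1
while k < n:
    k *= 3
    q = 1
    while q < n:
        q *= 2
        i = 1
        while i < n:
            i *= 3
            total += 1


Per nesting level: O(log n) * O(log n) * O(log n) = O((log n)^3)
Complexity: O((log n)^3)


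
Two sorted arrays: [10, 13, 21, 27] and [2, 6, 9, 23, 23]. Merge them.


Compare heads, take smaller each step.
Merged: [2, 6, 9, 10, 13, 21, 23, 23, 27]


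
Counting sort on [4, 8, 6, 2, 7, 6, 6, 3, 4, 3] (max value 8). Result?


Count array: [0, 0, 1, 2, 2, 0, 3, 1, 1]
Reconstruct: [2, 3, 3, 4, 4, 6, 6, 6, 7, 8]


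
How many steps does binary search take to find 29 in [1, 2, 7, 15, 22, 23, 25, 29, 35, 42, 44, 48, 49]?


Search for 29:
[0,12] mid=6 arr[6]=25
[7,12] mid=9 arr[9]=42
[7,8] mid=7 arr[7]=29
Total: 3 comparisons


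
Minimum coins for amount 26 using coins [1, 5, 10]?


dp[0]=0; dp[i]=1+min(dp[i-c] for c in coins)
...dp[21]=3, dp[22]=4, dp[23]=5, dp[24]=6, dp[25]=3, dp[26]=4
Minimum coins for 26 = 4


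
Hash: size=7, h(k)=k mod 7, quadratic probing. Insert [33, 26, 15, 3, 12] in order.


Insertions: 33->slot 5; 26->slot 6; 15->slot 1; 3->slot 3; 12->slot 2
Table: [None, 15, 12, 3, None, 33, 26]


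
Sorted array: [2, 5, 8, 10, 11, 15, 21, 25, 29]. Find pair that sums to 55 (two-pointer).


Two pointers: lo=0, hi=8
No pair sums to 55


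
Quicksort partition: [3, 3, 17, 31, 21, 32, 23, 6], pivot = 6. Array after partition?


Elements <= 6 go left of pivot.
Result: [3, 3, 6, 31, 21, 32, 23, 17], pivot at index 2


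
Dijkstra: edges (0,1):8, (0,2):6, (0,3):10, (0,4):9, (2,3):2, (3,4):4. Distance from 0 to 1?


Dijkstra from 0:
Distances: {0: 0, 1: 8, 2: 6, 3: 8, 4: 9}
Shortest distance to 1 = 8, path = [0, 1]


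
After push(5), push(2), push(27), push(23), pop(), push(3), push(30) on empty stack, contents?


push(5) -> [5]
push(2) -> [5, 2]
push(27) -> [5, 2, 27]
push(23) -> [5, 2, 27, 23]
pop() returns 23 -> [5, 2, 27]
push(3) -> [5, 2, 27, 3]
push(30) -> [5, 2, 27, 3, 30]
Final stack (bottom to top): [5, 2, 27, 3, 30]


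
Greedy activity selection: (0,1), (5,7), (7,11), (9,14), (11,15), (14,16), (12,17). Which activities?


Greedy: pick earliest-ending, then skip overlaps.
Selected (4 activities): [(0, 1), (5, 7), (7, 11), (11, 15)]


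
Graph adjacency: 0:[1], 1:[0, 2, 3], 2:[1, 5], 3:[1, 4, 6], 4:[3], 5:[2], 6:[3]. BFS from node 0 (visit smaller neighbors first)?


BFS queue: start with [0]
Visit order: [0, 1, 2, 3, 5, 4, 6]


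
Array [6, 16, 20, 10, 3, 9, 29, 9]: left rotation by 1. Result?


Left rotate by 1: [16, 20, 10, 3, 9, 29, 9, 6]


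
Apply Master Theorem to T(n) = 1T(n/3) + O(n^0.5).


a=1, b=3, c=0.5. log_3(1)=0 < c=0.5. Case 3: O(n^c) = O(sqrt(n))
Complexity: O(sqrt(n))


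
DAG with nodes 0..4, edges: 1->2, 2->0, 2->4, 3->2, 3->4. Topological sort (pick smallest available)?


Kahn's algorithm, process smallest node first
Order: [1, 3, 2, 0, 4]


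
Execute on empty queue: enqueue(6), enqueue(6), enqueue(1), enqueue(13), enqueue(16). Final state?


enqueue(6) -> [6]
enqueue(6) -> [6, 6]
enqueue(1) -> [6, 6, 1]
enqueue(13) -> [6, 6, 1, 13]
enqueue(16) -> [6, 6, 1, 13, 16]
Final queue (front to back): [6, 6, 1, 13, 16]


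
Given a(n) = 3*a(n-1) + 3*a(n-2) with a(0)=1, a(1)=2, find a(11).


Build bottom-up:
...a(9)=98577, a(10)=373734, a(11)=3*373734+3*98577=1416933


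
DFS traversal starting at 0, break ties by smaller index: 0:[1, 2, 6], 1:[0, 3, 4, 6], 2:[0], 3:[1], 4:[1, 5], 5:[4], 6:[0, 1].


DFS stack-based: start with [0]
Visit order: [0, 1, 3, 4, 5, 6, 2]


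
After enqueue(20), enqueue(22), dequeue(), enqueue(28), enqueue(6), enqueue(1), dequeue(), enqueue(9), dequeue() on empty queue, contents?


enqueue(20) -> [20]
enqueue(22) -> [20, 22]
dequeue() returns 20 -> [22]
enqueue(28) -> [22, 28]
enqueue(6) -> [22, 28, 6]
enqueue(1) -> [22, 28, 6, 1]
dequeue() returns 22 -> [28, 6, 1]
enqueue(9) -> [28, 6, 1, 9]
dequeue() returns 28 -> [6, 1, 9]
Final queue (front to back): [6, 1, 9]


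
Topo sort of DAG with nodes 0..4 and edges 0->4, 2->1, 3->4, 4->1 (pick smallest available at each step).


Kahn's algorithm, process smallest node first
Order: [0, 2, 3, 4, 1]


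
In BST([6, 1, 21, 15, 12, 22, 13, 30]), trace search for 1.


BST root = 6
Search for 1: compare at each node
Path: [6, 1]


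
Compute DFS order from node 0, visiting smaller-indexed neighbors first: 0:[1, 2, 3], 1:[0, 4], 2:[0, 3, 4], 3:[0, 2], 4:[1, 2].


DFS stack-based: start with [0]
Visit order: [0, 1, 4, 2, 3]


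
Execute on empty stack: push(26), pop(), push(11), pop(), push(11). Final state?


push(26) -> [26]
pop() returns 26 -> []
push(11) -> [11]
pop() returns 11 -> []
push(11) -> [11]
Final stack (bottom to top): [11]


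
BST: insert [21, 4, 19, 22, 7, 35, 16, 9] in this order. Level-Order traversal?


Root = 21; build tree by BST insertion.
Level-Order traversal: [21, 4, 22, 19, 35, 7, 16, 9]


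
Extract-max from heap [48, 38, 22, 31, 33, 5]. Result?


Max = 48
Replace root with last, heapify down
Resulting heap: [38, 33, 22, 31, 5]


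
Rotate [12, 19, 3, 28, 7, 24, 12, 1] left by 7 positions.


Left rotate by 7: [1, 12, 19, 3, 28, 7, 24, 12]


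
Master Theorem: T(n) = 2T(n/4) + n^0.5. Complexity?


a=2, b=4, c=0.5. log_4(2)=0.5 = c=0.5. Case 2: O(n^c log n) = O(sqrt(n) log n)
Complexity: O(sqrt(n) log n)


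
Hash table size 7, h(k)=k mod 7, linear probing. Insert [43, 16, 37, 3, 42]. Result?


Insertions: 43->slot 1; 16->slot 2; 37->slot 3; 3->slot 4; 42->slot 0
Table: [42, 43, 16, 37, 3, None, None]


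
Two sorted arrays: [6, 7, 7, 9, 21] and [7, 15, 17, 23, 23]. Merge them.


Compare heads, take smaller each step.
Merged: [6, 7, 7, 7, 9, 15, 17, 21, 23, 23]


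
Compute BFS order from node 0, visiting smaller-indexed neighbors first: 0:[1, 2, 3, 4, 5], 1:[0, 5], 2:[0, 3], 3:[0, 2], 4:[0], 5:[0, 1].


BFS queue: start with [0]
Visit order: [0, 1, 2, 3, 4, 5]


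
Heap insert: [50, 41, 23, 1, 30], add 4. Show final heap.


Append 4: [50, 41, 23, 1, 30, 4]
Bubble up: no swaps needed
Result: [50, 41, 23, 1, 30, 4]


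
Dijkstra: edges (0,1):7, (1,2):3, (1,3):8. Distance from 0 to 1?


Dijkstra from 0:
Distances: {0: 0, 1: 7, 2: 10, 3: 15}
Shortest distance to 1 = 7, path = [0, 1]


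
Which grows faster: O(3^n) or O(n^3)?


cubic grows slower than exponential (base 3)
O(n^3) is asymptotically smaller; O(3^n) grows faster


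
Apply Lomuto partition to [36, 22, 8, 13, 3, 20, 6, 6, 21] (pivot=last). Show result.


Elements <= 21 go left of pivot.
Result: [8, 13, 3, 20, 6, 6, 21, 22, 36], pivot at index 6


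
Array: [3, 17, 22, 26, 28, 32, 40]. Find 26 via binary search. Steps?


Search for 26:
[0,6] mid=3 arr[3]=26
Total: 1 comparisons


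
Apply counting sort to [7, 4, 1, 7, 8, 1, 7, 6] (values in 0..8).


Count array: [0, 2, 0, 0, 1, 0, 1, 3, 1]
Reconstruct: [1, 1, 4, 6, 7, 7, 7, 8]


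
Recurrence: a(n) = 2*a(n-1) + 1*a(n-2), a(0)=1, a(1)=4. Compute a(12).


Build bottom-up:
...a(10)=10497, a(11)=25342, a(12)=2*25342+1*10497=61181
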